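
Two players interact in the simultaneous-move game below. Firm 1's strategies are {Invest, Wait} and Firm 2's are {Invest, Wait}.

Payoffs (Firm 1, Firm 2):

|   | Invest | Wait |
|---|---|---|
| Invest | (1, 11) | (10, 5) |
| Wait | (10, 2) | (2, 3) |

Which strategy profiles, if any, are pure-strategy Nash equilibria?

none

(Invest, Invest): Firm 1 prefers Wait (10 > 1) — not an equilibrium.
(Invest, Wait): Firm 2 prefers Invest (11 > 5) — not an equilibrium.
(Wait, Invest): Firm 2 prefers Wait (3 > 2) — not an equilibrium.
(Wait, Wait): Firm 1 prefers Invest (10 > 2) — not an equilibrium.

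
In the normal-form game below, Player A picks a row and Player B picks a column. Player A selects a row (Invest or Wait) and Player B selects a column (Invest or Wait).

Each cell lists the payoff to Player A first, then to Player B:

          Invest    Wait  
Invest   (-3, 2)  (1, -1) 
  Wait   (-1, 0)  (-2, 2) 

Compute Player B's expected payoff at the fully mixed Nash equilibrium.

4/5

First find p, the probability Player A plays Invest, from Player B's indifference between Invest and Wait: 2p = −p + 2(1−p), giving p = 2/5.
Since Player B is indifferent in equilibrium, Player B's expected payoff equals the payoff from either column against (2/5, 3/5). Using Invest: 2(2/5) = 4/5.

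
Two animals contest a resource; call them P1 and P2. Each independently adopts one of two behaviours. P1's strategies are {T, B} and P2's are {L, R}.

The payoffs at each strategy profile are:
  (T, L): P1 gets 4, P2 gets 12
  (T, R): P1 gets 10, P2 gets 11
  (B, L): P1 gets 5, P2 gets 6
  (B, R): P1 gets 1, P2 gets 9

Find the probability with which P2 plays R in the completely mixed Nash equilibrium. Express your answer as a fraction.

1/10

Let q be the probability that P2 plays L. In a completely mixed equilibrium, P1 must be indifferent between T and B.
P1's expected payoff from T is 4q + 10(1−q); from B it is 5q + (1−q).
Setting these equal: −6q + 10 = 4q + 1, so q = 9/10.
Therefore P2 plays R with probability 1 − 9/10 = 1/10.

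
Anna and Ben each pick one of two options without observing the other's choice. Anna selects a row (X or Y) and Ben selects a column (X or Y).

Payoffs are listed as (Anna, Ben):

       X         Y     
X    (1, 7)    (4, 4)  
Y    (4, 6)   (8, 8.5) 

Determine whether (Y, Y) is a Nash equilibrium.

At (Y, Y), Anna earns 8; switching to X would give 4, so Anna has no profitable deviation.
Ben earns 8.5; switching to X would give 6, so Ben has no profitable deviation.
Neither player can gain by a unilateral deviation, so this profile is a Nash equilibrium.

Yes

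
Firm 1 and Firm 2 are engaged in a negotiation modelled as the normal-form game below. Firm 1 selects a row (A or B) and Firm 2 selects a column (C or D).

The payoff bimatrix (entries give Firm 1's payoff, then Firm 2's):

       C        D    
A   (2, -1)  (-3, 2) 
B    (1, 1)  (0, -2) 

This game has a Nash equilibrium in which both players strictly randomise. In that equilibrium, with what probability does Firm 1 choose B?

1/2

Let r be the probability that Firm 1 plays A. In a completely mixed equilibrium, Firm 2 must be indifferent between C and D.
Firm 2's expected payoff from C is −r + (1−r); from D it is 2r − 2(1−r).
Setting these equal: −2r + 1 = 4r − 2, so r = 1/2.
Therefore Firm 1 plays B with probability 1 − 1/2 = 1/2.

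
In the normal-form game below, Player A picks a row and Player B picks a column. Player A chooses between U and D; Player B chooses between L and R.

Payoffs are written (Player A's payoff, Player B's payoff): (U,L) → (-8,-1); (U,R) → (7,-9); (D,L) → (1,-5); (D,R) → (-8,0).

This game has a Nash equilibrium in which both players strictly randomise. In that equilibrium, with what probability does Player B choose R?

Let c be the probability that Player B plays L. In a completely mixed equilibrium, Player A must be indifferent between U and D.
Player A's expected payoff from U is −8c + 7(1−c); from D it is c − 8(1−c).
Setting these equal: −15c + 7 = 9c − 8, so c = 5/8.
Therefore Player B plays R with probability 1 − 5/8 = 3/8.

3/8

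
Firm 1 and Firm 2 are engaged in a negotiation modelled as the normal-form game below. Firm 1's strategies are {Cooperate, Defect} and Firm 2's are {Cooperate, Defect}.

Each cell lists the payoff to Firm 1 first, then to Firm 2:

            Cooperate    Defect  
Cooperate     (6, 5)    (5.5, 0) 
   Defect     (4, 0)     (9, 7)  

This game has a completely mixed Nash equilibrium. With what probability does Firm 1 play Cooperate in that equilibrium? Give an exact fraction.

7/12

Let x be the probability that Firm 1 plays Cooperate. In a completely mixed equilibrium, Firm 2 must be indifferent between Cooperate and Defect.
Firm 2's expected payoff from Cooperate is 5x; from Defect it is 7(1−x).
Setting these equal: 5x = −7x + 7, so x = 7/12.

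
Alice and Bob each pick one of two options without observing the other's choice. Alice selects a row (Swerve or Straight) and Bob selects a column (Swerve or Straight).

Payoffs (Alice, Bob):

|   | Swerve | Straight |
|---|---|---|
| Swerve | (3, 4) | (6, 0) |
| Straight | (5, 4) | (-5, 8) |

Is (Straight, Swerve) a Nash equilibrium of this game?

No

At (Straight, Swerve), Alice earns 5; switching to Swerve would give 3, so Alice has no profitable deviation.
Bob earns 4; switching to Straight would give 8, so Bob would deviate.
Since at least one player can profitably deviate, this is not a Nash equilibrium.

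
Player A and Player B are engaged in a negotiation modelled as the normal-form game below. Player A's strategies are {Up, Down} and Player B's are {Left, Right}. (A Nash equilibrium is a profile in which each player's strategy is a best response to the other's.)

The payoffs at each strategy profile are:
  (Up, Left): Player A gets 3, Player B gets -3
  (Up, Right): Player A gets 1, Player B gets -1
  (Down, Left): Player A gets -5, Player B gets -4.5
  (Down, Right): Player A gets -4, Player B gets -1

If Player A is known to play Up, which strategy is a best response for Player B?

Right

Against Up, Player B earns -3 from Left and -1 from Right.
So Right is the best response.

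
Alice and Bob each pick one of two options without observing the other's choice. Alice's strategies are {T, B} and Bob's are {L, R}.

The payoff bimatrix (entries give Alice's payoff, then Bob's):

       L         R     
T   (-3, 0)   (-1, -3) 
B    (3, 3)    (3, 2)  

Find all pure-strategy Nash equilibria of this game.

(T, L): Alice prefers B (3 > -3) — not an equilibrium.
(T, R): Alice prefers B (3 > -1); Bob prefers L (0 > -3) — not an equilibrium.
(B, L): Alice gets 3 ≥ -3 from T, and Bob gets 3 ≥ 2 from R — Nash equilibrium.
(B, R): Bob prefers L (3 > 2) — not an equilibrium.

(B, L)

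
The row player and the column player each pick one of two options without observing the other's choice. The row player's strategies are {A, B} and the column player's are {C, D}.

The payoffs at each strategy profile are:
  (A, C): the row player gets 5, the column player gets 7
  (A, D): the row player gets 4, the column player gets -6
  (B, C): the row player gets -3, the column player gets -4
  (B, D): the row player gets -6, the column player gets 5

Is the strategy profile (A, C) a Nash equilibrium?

At (A, C), the row player earns 5; switching to B would give -3, so the row player has no profitable deviation.
The column player earns 7; switching to D would give -6, so the column player has no profitable deviation.
Neither player can gain by a unilateral deviation, so this profile is a Nash equilibrium.

Yes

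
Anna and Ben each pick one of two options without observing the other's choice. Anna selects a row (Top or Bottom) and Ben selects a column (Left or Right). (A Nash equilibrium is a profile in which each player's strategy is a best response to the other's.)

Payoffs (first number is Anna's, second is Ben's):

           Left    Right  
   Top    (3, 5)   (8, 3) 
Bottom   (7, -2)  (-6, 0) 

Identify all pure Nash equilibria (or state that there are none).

none

(Top, Left): Anna prefers Bottom (7 > 3) — not an equilibrium.
(Top, Right): Ben prefers Left (5 > 3) — not an equilibrium.
(Bottom, Left): Ben prefers Right (0 > -2) — not an equilibrium.
(Bottom, Right): Anna prefers Top (8 > -6) — not an equilibrium.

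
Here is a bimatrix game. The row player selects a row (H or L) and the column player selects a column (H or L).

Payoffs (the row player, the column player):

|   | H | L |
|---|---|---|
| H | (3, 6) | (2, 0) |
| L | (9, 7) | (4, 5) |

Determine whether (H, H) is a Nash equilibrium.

At (H, H), the row player earns 3; switching to L would give 9, so the row player would deviate.
The column player earns 6; switching to L would give 0, so the column player has no profitable deviation.
Since at least one player can profitably deviate, this is not a Nash equilibrium.

No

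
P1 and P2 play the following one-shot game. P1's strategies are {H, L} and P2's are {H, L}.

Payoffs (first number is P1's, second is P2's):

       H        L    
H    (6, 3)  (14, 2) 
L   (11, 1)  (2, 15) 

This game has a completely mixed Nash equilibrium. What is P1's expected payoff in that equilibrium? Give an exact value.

First find y, the probability P2 plays H, from P1's indifference between H and L: 6y + 14(1−y) = 11y + 2(1−y), giving y = 12/17.
Since P1 is indifferent in equilibrium, P1's expected payoff equals the payoff from either row against (12/17, 5/17). Using H: 6(12/17) + 14(5/17) = 142/17.

142/17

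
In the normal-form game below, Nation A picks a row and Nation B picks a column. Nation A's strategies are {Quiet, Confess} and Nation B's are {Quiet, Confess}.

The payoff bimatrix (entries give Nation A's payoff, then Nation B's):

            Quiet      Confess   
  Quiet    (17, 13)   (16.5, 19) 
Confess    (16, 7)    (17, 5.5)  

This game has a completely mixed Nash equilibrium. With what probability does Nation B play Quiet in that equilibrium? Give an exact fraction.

Let q be the probability that Nation B plays Quiet. In a completely mixed equilibrium, Nation A must be indifferent between Quiet and Confess.
Nation A's expected payoff from Quiet is 17q + 16.5(1−q); from Confess it is 16q + 17(1−q).
Setting these equal: 0.5q + 16.5 = −q + 17, so q = 1/3.

1/3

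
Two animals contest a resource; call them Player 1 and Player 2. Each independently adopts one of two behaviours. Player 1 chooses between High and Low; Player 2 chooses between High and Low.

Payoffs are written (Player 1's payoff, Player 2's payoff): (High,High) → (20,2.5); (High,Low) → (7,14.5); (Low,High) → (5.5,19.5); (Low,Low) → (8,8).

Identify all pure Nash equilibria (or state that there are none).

(High, High): Player 2 prefers Low (14.5 > 2.5) — not an equilibrium.
(High, Low): Player 1 prefers Low (8 > 7) — not an equilibrium.
(Low, High): Player 1 prefers High (20 > 5.5) — not an equilibrium.
(Low, Low): Player 2 prefers High (19.5 > 8) — not an equilibrium.

none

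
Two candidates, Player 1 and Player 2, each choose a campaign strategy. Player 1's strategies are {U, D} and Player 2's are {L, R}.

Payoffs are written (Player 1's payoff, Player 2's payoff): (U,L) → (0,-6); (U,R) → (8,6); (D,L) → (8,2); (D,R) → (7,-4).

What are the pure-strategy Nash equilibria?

(U, L): Player 1 prefers D (8 > 0); Player 2 prefers R (6 > -6) — not an equilibrium.
(U, R): Player 1 gets 8 ≥ 7 from D, and Player 2 gets 6 ≥ -6 from L — Nash equilibrium.
(D, L): Player 1 gets 8 ≥ 0 from U, and Player 2 gets 2 ≥ -4 from R — Nash equilibrium.
(D, R): Player 1 prefers U (8 > 7); Player 2 prefers L (2 > -4) — not an equilibrium.

(U, R) and (D, L)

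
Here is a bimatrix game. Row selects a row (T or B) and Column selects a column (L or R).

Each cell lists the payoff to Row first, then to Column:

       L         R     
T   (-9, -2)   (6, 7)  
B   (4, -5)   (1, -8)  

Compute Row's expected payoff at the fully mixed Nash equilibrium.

11/6

First find q, the probability Column plays L, from Row's indifference between T and B: −9q + 6(1−q) = 4q + (1−q), giving q = 5/18.
Since Row is indifferent in equilibrium, Row's expected payoff equals the payoff from either row against (5/18, 13/18). Using T: −9(5/18) + 6(13/18) = 11/6.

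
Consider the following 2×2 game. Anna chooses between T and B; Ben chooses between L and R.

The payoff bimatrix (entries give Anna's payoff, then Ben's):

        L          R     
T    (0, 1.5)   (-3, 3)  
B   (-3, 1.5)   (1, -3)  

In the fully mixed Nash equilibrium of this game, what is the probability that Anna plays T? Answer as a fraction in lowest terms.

3/4

Let x be the probability that Anna plays T. In a completely mixed equilibrium, Ben must be indifferent between L and R.
Ben's expected payoff from L is 1.5x + 1.5(1−x); from R it is 3x − 3(1−x).
Setting these equal: 1.5 = 6x − 3, so x = 3/4.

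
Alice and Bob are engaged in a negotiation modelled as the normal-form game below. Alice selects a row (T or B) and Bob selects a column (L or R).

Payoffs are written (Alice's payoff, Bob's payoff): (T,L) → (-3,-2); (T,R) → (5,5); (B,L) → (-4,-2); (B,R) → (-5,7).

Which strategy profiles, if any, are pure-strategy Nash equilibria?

(T, R)

(T, L): Bob prefers R (5 > -2) — not an equilibrium.
(T, R): Alice gets 5 ≥ -5 from B, and Bob gets 5 ≥ -2 from L — Nash equilibrium.
(B, L): Alice prefers T (-3 > -4); Bob prefers R (7 > -2) — not an equilibrium.
(B, R): Alice prefers T (5 > -5) — not an equilibrium.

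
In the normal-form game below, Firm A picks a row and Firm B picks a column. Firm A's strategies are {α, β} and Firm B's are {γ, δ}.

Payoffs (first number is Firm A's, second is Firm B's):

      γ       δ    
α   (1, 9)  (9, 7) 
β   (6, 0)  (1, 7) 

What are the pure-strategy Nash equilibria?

(α, γ): Firm A prefers β (6 > 1) — not an equilibrium.
(α, δ): Firm B prefers γ (9 > 7) — not an equilibrium.
(β, γ): Firm B prefers δ (7 > 0) — not an equilibrium.
(β, δ): Firm A prefers α (9 > 1) — not an equilibrium.

none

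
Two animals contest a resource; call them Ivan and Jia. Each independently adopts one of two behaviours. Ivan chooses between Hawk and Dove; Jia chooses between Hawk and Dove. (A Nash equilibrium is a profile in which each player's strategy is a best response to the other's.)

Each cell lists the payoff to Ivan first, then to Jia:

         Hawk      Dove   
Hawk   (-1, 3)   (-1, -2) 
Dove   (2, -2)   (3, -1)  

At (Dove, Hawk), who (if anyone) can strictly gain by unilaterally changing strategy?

Jia

Ivan at (Dove, Hawk) earns 2; deviating to Hawk yields -1 — not better.
Jia earns -2; deviating to Dove yields -1 — a strict improvement.
Only Jia has a strictly profitable deviation.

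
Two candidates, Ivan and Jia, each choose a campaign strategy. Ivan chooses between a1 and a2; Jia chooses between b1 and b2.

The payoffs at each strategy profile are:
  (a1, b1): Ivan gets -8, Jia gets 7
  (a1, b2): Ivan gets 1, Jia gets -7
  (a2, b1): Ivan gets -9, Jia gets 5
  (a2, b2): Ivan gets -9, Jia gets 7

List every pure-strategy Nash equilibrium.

(a1, b1)

(a1, b1): Ivan gets -8 ≥ -9 from a2, and Jia gets 7 ≥ -7 from b2 — Nash equilibrium.
(a1, b2): Jia prefers b1 (7 > -7) — not an equilibrium.
(a2, b1): Ivan prefers a1 (-8 > -9); Jia prefers b2 (7 > 5) — not an equilibrium.
(a2, b2): Ivan prefers a1 (1 > -9) — not an equilibrium.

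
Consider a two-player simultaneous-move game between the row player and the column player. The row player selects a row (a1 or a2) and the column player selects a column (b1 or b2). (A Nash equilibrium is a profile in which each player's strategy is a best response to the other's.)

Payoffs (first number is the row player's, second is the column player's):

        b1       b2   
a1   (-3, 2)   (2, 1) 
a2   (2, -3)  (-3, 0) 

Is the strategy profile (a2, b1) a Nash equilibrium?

No

At (a2, b1), the row player earns 2; switching to a1 would give -3, so the row player has no profitable deviation.
The column player earns -3; switching to b2 would give 0, so the column player would deviate.
Since at least one player can profitably deviate, this is not a Nash equilibrium.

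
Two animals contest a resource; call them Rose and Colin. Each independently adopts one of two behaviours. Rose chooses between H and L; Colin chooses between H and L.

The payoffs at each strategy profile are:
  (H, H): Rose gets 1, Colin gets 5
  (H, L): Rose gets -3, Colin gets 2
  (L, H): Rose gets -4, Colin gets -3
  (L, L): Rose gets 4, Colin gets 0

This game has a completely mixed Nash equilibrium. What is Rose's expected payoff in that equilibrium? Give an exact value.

-2/3

First find y, the probability Colin plays H, from Rose's indifference between H and L: y − 3(1−y) = −4y + 4(1−y), giving y = 7/12.
Since Rose is indifferent in equilibrium, Rose's expected payoff equals the payoff from either row against (7/12, 5/12). Using H: (7/12) − 3(5/12) = -2/3.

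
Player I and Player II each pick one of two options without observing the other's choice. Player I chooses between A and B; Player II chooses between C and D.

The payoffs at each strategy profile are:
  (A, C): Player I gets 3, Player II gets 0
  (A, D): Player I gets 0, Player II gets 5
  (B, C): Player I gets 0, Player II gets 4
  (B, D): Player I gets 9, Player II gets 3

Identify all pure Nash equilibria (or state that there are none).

none

(A, C): Player II prefers D (5 > 0) — not an equilibrium.
(A, D): Player I prefers B (9 > 0) — not an equilibrium.
(B, C): Player I prefers A (3 > 0) — not an equilibrium.
(B, D): Player II prefers C (4 > 3) — not an equilibrium.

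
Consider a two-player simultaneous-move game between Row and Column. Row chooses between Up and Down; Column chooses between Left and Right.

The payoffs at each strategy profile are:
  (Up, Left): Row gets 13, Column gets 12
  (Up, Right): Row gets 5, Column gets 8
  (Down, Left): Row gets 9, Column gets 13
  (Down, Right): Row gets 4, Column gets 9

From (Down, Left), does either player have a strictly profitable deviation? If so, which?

Row at (Down, Left) earns 9; deviating to Up yields 13 — a strict improvement.
Column earns 13; deviating to Right yields 9 — not better.
Only Row has a strictly profitable deviation.

Row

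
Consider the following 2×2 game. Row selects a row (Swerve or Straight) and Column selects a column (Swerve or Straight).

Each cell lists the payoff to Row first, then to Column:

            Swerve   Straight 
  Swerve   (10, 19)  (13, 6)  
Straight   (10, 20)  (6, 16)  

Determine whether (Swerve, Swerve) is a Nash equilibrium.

At (Swerve, Swerve), Row earns 10; switching to Straight would give 10, so Row has no profitable deviation.
Column earns 19; switching to Straight would give 6, so Column has no profitable deviation.
Neither player can gain by a unilateral deviation, so this profile is a Nash equilibrium.

Yes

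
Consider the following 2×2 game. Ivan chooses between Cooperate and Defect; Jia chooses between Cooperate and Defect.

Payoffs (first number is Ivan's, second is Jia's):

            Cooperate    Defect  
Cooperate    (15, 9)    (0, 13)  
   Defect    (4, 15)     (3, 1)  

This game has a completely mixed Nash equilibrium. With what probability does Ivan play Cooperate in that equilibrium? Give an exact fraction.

7/9

Let r be the probability that Ivan plays Cooperate. In a completely mixed equilibrium, Jia must be indifferent between Cooperate and Defect.
Jia's expected payoff from Cooperate is 9r + 15(1−r); from Defect it is 13r + (1−r).
Setting these equal: −6r + 15 = 12r + 1, so r = 7/9.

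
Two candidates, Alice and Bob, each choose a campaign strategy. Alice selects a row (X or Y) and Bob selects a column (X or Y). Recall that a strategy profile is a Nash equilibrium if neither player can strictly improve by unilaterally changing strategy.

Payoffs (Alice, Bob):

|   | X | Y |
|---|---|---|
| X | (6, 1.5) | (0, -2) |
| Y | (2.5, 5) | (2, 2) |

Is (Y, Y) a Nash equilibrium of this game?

No

At (Y, Y), Alice earns 2; switching to X would give 0, so Alice has no profitable deviation.
Bob earns 2; switching to X would give 5, so Bob would deviate.
Since at least one player can profitably deviate, this is not a Nash equilibrium.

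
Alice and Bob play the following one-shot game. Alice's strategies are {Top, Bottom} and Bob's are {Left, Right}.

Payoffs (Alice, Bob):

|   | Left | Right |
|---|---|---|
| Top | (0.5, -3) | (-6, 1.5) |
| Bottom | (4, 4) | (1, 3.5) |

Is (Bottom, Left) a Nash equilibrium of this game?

Yes

At (Bottom, Left), Alice earns 4; switching to Top would give 0.5, so Alice has no profitable deviation.
Bob earns 4; switching to Right would give 3.5, so Bob has no profitable deviation.
Neither player can gain by a unilateral deviation, so this profile is a Nash equilibrium.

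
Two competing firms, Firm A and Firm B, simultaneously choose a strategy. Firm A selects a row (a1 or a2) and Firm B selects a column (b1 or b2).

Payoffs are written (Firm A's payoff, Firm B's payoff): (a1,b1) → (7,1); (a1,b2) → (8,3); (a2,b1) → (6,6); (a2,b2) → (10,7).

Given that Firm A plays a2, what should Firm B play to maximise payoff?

b2

Against a2, Firm B earns 6 from b1 and 7 from b2.
So b2 is the best response.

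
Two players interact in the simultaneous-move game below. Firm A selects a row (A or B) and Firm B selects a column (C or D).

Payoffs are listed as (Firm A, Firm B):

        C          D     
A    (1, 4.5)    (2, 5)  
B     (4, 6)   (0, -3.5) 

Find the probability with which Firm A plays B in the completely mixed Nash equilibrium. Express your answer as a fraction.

Let p be the probability that Firm A plays A. In a completely mixed equilibrium, Firm B must be indifferent between C and D.
Firm B's expected payoff from C is 4.5p + 6(1−p); from D it is 5p − 3.5(1−p).
Setting these equal: −1.5p + 6 = 8.5p − 3.5, so p = 19/20.
Therefore Firm A plays B with probability 1 − 19/20 = 1/20.

1/20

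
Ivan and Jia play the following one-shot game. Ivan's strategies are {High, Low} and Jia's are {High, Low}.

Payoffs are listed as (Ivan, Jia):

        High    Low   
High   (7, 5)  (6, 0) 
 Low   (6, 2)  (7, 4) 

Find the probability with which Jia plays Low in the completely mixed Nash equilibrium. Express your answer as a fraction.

Let y be the probability that Jia plays High. In a completely mixed equilibrium, Ivan must be indifferent between High and Low.
Ivan's expected payoff from High is 7y + 6(1−y); from Low it is 6y + 7(1−y).
Setting these equal: y + 6 = −y + 7, so y = 1/2.
Therefore Jia plays Low with probability 1 − 1/2 = 1/2.

1/2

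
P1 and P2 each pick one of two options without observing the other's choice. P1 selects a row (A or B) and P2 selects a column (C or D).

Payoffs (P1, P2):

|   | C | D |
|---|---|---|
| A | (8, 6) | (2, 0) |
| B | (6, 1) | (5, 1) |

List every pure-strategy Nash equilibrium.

(A, C) and (B, D)

(A, C): P1 gets 8 ≥ 6 from B, and P2 gets 6 ≥ 0 from D — Nash equilibrium.
(A, D): P1 prefers B (5 > 2); P2 prefers C (6 > 0) — not an equilibrium.
(B, C): P1 prefers A (8 > 6) — not an equilibrium.
(B, D): P1 gets 5 ≥ 2 from A, and P2 gets 1 ≥ 1 from C — Nash equilibrium.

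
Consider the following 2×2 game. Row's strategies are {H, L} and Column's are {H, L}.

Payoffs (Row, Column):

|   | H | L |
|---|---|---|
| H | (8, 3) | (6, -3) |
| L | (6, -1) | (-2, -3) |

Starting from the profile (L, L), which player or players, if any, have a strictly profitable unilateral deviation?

Row at (L, L) earns -2; deviating to H yields 6 — a strict improvement.
Column earns -3; deviating to H yields -1 — a strict improvement.
Both Row and Column have strictly profitable deviations.

Both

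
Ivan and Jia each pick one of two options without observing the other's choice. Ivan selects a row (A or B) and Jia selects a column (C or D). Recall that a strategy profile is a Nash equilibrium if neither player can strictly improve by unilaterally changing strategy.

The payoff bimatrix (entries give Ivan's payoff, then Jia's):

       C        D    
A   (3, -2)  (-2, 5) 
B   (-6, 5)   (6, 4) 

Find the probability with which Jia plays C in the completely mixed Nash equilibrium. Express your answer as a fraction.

Let y be the probability that Jia plays C. In a completely mixed equilibrium, Ivan must be indifferent between A and B.
Ivan's expected payoff from A is 3y − 2(1−y); from B it is −6y + 6(1−y).
Setting these equal: 5y − 2 = −12y + 6, so y = 8/17.

8/17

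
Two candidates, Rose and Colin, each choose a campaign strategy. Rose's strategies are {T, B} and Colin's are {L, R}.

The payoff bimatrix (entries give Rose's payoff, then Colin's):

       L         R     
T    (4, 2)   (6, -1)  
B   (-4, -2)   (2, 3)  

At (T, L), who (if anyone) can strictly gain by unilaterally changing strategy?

Neither

Rose at (T, L) earns 4; deviating to B yields -4 — not better.
Colin earns 2; deviating to R yields -1 — not better.
Neither player can strictly improve; the profile is a Nash equilibrium.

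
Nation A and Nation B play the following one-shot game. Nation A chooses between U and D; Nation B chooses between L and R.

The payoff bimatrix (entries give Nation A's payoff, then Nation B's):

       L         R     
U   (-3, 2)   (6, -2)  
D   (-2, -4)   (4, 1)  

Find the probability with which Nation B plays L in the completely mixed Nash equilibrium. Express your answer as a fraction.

2/3

Let c be the probability that Nation B plays L. In a completely mixed equilibrium, Nation A must be indifferent between U and D.
Nation A's expected payoff from U is −3c + 6(1−c); from D it is −2c + 4(1−c).
Setting these equal: −9c + 6 = −6c + 4, so c = 2/3.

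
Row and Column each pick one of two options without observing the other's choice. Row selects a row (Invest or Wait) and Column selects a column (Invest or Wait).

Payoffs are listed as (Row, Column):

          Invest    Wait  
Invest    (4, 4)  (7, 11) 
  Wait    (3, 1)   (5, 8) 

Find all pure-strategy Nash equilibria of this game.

(Invest, Wait)

(Invest, Invest): Column prefers Wait (11 > 4) — not an equilibrium.
(Invest, Wait): Row gets 7 ≥ 5 from Wait, and Column gets 11 ≥ 4 from Invest — Nash equilibrium.
(Wait, Invest): Row prefers Invest (4 > 3); Column prefers Wait (8 > 1) — not an equilibrium.
(Wait, Wait): Row prefers Invest (7 > 5) — not an equilibrium.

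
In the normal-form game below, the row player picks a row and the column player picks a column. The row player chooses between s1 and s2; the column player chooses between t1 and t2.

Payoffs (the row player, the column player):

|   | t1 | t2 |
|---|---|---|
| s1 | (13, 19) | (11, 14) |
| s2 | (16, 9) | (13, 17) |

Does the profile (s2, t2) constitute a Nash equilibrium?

Yes

At (s2, t2), the row player earns 13; switching to s1 would give 11, so the row player has no profitable deviation.
The column player earns 17; switching to t1 would give 9, so the column player has no profitable deviation.
Neither player can gain by a unilateral deviation, so this profile is a Nash equilibrium.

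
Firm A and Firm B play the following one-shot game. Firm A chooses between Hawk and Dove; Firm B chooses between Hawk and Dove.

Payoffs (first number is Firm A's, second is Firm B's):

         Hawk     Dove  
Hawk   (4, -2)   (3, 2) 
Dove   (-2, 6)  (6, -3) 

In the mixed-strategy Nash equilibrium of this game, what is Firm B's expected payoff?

6/13

First find p, the probability Firm A plays Hawk, from Firm B's indifference between Hawk and Dove: −2p + 6(1−p) = 2p − 3(1−p), giving p = 9/13.
Since Firm B is indifferent in equilibrium, Firm B's expected payoff equals the payoff from either column against (9/13, 4/13). Using Hawk: −2(9/13) + 6(4/13) = 6/13.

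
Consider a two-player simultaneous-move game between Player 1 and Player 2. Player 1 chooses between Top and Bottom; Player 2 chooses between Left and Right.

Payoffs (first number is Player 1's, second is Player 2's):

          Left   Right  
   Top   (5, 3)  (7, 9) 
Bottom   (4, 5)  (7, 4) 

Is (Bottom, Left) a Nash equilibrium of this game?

At (Bottom, Left), Player 1 earns 4; switching to Top would give 5, so Player 1 would deviate.
Player 2 earns 5; switching to Right would give 4, so Player 2 has no profitable deviation.
Since at least one player can profitably deviate, this is not a Nash equilibrium.

No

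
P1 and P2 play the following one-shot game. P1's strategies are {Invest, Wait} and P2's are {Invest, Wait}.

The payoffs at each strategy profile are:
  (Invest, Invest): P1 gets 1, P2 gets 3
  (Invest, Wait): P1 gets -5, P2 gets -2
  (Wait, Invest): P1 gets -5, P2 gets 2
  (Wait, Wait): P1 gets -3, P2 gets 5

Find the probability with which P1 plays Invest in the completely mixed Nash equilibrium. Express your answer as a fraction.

Let r be the probability that P1 plays Invest. In a completely mixed equilibrium, P2 must be indifferent between Invest and Wait.
P2's expected payoff from Invest is 3r + 2(1−r); from Wait it is −2r + 5(1−r).
Setting these equal: r + 2 = −7r + 5, so r = 3/8.

3/8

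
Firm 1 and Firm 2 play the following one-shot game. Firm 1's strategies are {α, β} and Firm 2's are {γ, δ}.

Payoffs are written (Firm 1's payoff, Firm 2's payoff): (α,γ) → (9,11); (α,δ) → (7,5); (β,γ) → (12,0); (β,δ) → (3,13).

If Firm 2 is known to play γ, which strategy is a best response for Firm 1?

β

Against γ, Firm 1 earns 9 from α and 12 from β.
So β is the best response.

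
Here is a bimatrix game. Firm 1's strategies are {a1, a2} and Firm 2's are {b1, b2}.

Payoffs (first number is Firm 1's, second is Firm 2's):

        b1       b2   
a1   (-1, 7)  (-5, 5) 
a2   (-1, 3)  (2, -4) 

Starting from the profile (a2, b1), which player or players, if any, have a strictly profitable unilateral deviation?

Neither

Firm 1 at (a2, b1) earns -1; deviating to a1 yields -1 — not better.
Firm 2 earns 3; deviating to b2 yields -4 — not better.
Neither player can strictly improve; the profile is a Nash equilibrium.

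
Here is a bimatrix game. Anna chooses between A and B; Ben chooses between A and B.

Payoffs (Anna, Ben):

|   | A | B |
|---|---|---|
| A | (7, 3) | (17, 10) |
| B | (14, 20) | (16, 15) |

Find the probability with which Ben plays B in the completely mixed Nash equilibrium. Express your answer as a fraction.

Let q be the probability that Ben plays A. In a completely mixed equilibrium, Anna must be indifferent between A and B.
Anna's expected payoff from A is 7q + 17(1−q); from B it is 14q + 16(1−q).
Setting these equal: −10q + 17 = −2q + 16, so q = 1/8.
Therefore Ben plays B with probability 1 − 1/8 = 7/8.

7/8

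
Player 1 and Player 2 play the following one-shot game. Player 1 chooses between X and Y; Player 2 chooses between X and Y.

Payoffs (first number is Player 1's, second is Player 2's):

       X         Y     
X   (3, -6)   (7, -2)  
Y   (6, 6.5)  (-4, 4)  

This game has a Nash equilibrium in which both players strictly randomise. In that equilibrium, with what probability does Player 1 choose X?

5/13

Let p be the probability that Player 1 plays X. In a completely mixed equilibrium, Player 2 must be indifferent between X and Y.
Player 2's expected payoff from X is −6p + 6.5(1−p); from Y it is −2p + 4(1−p).
Setting these equal: −12.5p + 6.5 = −6p + 4, so p = 5/13.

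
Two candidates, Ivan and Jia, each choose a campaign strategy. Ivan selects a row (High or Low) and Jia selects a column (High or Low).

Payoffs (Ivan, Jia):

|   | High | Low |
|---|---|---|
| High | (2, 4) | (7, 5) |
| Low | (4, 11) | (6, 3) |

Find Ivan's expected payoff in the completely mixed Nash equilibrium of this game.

First find q, the probability Jia plays High, from Ivan's indifference between High and Low: 2q + 7(1−q) = 4q + 6(1−q), giving q = 1/3.
Since Ivan is indifferent in equilibrium, Ivan's expected payoff equals the payoff from either row against (1/3, 2/3). Using High: 2(1/3) + 7(2/3) = 16/3.

16/3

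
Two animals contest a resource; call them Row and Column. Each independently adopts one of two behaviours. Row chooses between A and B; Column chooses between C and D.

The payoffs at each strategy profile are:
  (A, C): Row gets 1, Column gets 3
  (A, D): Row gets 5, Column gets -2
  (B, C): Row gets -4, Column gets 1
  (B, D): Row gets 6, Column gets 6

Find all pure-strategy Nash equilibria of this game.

(A, C): Row gets 1 ≥ -4 from B, and Column gets 3 ≥ -2 from D — Nash equilibrium.
(A, D): Row prefers B (6 > 5); Column prefers C (3 > -2) — not an equilibrium.
(B, C): Row prefers A (1 > -4); Column prefers D (6 > 1) — not an equilibrium.
(B, D): Row gets 6 ≥ 5 from A, and Column gets 6 ≥ 1 from C — Nash equilibrium.

(A, C) and (B, D)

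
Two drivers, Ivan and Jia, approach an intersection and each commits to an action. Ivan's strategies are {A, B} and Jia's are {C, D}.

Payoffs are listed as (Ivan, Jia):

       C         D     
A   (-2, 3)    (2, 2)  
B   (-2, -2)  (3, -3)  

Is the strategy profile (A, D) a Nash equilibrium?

No

At (A, D), Ivan earns 2; switching to B would give 3, so Ivan would deviate.
Jia earns 2; switching to C would give 3, so Jia would deviate.
Since at least one player can profitably deviate, this is not a Nash equilibrium.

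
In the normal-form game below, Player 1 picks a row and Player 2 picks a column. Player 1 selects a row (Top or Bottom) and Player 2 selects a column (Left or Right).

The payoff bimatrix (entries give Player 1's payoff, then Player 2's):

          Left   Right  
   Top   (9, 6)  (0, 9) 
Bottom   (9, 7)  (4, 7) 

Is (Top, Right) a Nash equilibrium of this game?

No

At (Top, Right), Player 1 earns 0; switching to Bottom would give 4, so Player 1 would deviate.
Player 2 earns 9; switching to Left would give 6, so Player 2 has no profitable deviation.
Since at least one player can profitably deviate, this is not a Nash equilibrium.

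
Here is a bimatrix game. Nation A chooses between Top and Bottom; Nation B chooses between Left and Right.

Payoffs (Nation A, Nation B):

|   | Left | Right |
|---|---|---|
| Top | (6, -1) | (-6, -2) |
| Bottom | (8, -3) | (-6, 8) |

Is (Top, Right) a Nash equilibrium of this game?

At (Top, Right), Nation A earns -6; switching to Bottom would give -6, so Nation A has no profitable deviation.
Nation B earns -2; switching to Left would give -1, so Nation B would deviate.
Since at least one player can profitably deviate, this is not a Nash equilibrium.

No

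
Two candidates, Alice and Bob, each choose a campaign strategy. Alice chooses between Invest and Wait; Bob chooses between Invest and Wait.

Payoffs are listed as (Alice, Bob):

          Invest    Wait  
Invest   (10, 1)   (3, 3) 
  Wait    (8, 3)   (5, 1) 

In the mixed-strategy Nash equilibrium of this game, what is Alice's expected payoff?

First find q, the probability Bob plays Invest, from Alice's indifference between Invest and Wait: 10q + 3(1−q) = 8q + 5(1−q), giving q = 1/2.
Since Alice is indifferent in equilibrium, Alice's expected payoff equals the payoff from either row against (1/2, 1/2). Using Invest: 10(1/2) + 3(1/2) = 13/2.

13/2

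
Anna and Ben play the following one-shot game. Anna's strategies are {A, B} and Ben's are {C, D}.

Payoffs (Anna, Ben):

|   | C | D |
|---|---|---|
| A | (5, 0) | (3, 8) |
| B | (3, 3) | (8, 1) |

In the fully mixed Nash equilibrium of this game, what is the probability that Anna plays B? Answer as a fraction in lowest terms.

Let r be the probability that Anna plays A. In a completely mixed equilibrium, Ben must be indifferent between C and D.
Ben's expected payoff from C is 3(1−r); from D it is 8r + (1−r).
Setting these equal: −3r + 3 = 7r + 1, so r = 1/5.
Therefore Anna plays B with probability 1 − 1/5 = 4/5.

4/5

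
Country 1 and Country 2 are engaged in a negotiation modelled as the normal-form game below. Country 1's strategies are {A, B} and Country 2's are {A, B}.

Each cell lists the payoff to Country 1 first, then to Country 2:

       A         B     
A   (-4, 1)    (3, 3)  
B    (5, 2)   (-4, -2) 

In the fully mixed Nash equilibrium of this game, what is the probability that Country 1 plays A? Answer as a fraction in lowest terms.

2/3

Let x be the probability that Country 1 plays A. In a completely mixed equilibrium, Country 2 must be indifferent between A and B.
Country 2's expected payoff from A is x + 2(1−x); from B it is 3x − 2(1−x).
Setting these equal: −x + 2 = 5x − 2, so x = 2/3.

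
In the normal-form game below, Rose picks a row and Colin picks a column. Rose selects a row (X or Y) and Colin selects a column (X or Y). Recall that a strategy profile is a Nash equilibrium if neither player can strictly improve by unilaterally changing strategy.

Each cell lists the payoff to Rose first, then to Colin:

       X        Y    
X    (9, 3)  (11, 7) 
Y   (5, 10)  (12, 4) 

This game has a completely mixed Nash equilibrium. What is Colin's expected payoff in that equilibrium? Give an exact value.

29/5

First find p, the probability Rose plays X, from Colin's indifference between X and Y: 3p + 10(1−p) = 7p + 4(1−p), giving p = 3/5.
Since Colin is indifferent in equilibrium, Colin's expected payoff equals the payoff from either column against (3/5, 2/5). Using X: 3(3/5) + 10(2/5) = 29/5.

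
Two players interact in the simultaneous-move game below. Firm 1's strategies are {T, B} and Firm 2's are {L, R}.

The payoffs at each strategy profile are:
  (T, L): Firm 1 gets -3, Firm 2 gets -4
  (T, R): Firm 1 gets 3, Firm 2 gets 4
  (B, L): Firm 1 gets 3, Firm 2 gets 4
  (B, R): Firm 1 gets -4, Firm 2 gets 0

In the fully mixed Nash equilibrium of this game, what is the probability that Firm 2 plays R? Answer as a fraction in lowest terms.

6/13

Let y be the probability that Firm 2 plays L. In a completely mixed equilibrium, Firm 1 must be indifferent between T and B.
Firm 1's expected payoff from T is −3y + 3(1−y); from B it is 3y − 4(1−y).
Setting these equal: −6y + 3 = 7y − 4, so y = 7/13.
Therefore Firm 2 plays R with probability 1 − 7/13 = 6/13.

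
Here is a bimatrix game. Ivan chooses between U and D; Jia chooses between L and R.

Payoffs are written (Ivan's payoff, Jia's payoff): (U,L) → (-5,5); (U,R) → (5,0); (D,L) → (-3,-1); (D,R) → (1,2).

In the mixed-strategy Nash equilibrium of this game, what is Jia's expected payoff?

First find p, the probability Ivan plays U, from Jia's indifference between L and R: 5p − (1−p) = 2(1−p), giving p = 3/8.
Since Jia is indifferent in equilibrium, Jia's expected payoff equals the payoff from either column against (3/8, 5/8). Using L: 5(3/8) − (5/8) = 5/4.

5/4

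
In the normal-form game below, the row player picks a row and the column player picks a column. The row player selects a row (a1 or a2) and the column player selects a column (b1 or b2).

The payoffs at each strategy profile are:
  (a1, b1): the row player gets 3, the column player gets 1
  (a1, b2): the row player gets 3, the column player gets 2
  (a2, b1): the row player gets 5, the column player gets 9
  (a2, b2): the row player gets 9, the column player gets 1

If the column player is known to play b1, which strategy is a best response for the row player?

Against b1, the row player earns 3 from a1 and 5 from a2.
So a2 is the best response.

a2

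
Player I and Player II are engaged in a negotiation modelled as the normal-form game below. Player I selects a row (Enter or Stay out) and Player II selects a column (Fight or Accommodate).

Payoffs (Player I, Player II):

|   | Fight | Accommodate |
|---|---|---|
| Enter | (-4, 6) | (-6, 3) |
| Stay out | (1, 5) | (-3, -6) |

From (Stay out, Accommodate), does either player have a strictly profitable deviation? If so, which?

Player I at (Stay out, Accommodate) earns -3; deviating to Enter yields -6 — not better.
Player II earns -6; deviating to Fight yields 5 — a strict improvement.
Only Player II has a strictly profitable deviation.

Player II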